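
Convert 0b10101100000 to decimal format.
Convert 0b10101100000 (binary) → 1024 + 256 + 64 + 32 = 1376 (decimal)
1376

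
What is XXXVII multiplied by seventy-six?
Convert XXXVII (Roman numeral) → 10 + 10 + 10 + 5 + 1 + 1 = 37 (decimal)
Convert seventy-six (English words) → 76 (decimal)
Compute 37 × 76 = 2812
2812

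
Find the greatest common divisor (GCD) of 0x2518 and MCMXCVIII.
Convert 0x2518 (hexadecimal) → 2×4096 + 5×256 + 1×16 + 8 = 9496 (decimal)
Convert MCMXCVIII (Roman numeral) → 1000 + 900 + 90 + 5 + 1 + 1 + 1 = 1998 (decimal)
Compute gcd(9496, 1998) = 2
2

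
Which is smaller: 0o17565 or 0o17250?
Convert 0o17565 (octal) → 1×4096 + 7×512 + 5×64 + 6×8 + 5 = 8053 (decimal)
Convert 0o17250 (octal) → 1×4096 + 7×512 + 2×64 + 5×8 = 7848 (decimal)
Compare 8053 vs 7848: smaller = 7848
7848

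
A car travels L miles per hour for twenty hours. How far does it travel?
Convert L (Roman numeral) → 50 (decimal)
Convert twenty (English words) → 20 (decimal)
Compute 50 × 20 = 1000
1000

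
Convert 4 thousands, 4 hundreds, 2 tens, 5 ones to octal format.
Convert 4 thousands, 4 hundreds, 2 tens, 5 ones (place-value notation) → 4×1000 + 4×100 + 2×10 + 5 = 4425 (decimal)
Convert 4425 (decimal) → 4425 = 1×4096 + 5×64 + 1×8 + 1 → 0o10511 (octal)
0o10511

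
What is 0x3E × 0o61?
Convert 0x3E (hexadecimal) → 3×16 + 14 = 62 (decimal)
Convert 0o61 (octal) → 6×8 + 1 = 49 (decimal)
Compute 62 × 49 = 3038
3038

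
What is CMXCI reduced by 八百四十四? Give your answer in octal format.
Convert CMXCI (Roman numeral) → 900 + 90 + 1 = 991 (decimal)
Convert 八百四十四 (Chinese numeral) → 8×100 + 4×10 + 4 = 844 (decimal)
Compute 991 - 844 = 147
Convert 147 (decimal) → 147 = 2×64 + 2×8 + 3 → 0o223 (octal)
0o223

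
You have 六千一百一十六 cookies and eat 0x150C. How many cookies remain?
Convert 六千一百一十六 (Chinese numeral) → 6×1000 + 1×100 + 1×10 + 6 = 6116 (decimal)
Convert 0x150C (hexadecimal) → 1×4096 + 5×256 + 12 = 5388 (decimal)
Compute 6116 - 5388 = 728
728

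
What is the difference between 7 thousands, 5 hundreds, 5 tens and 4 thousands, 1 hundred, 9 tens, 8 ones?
Convert 7 thousands, 5 hundreds, 5 tens (place-value notation) → 7×1000 + 5×100 + 5×10 = 7550 (decimal)
Convert 4 thousands, 1 hundred, 9 tens, 8 ones (place-value notation) → 4×1000 + 1×100 + 9×10 + 8 = 4198 (decimal)
Difference: |7550 - 4198| = 3352
3352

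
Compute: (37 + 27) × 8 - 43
Parentheses first: 37 + 27 = 64
Multiply: 64 × 8 = 512
Subtract: 512 - 43 = 469
469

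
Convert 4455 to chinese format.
Convert 4455 (decimal) → 4455 = 4×1000 + 4×100 + 5×10 + 5 → 四千四百五十五 (Chinese numeral)
四千四百五十五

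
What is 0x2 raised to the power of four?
Convert 0x2 (hexadecimal) → 2 (decimal)
Convert four (English words) → 4 (decimal)
Compute 2 ^ 4 = 16
16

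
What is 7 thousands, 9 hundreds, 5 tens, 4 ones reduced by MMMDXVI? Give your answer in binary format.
Convert 7 thousands, 9 hundreds, 5 tens, 4 ones (place-value notation) → 7×1000 + 9×100 + 5×10 + 4 = 7954 (decimal)
Convert MMMDXVI (Roman numeral) → 1000 + 1000 + 1000 + 500 + 10 + 5 + 1 = 3516 (decimal)
Compute 7954 - 3516 = 4438
Convert 4438 (decimal) → 4438 = 4096 + 256 + 64 + 16 + 4 + 2 → 0b1000101010110 (binary)
0b1000101010110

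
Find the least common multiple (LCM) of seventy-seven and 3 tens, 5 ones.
Convert seventy-seven (English words) → 77 (decimal)
Convert 3 tens, 5 ones (place-value notation) → 3×10 + 5 = 35 (decimal)
Compute lcm(77, 35) = 385
385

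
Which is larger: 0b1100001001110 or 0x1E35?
Convert 0b1100001001110 (binary) → 4096 + 2048 + 64 + 8 + 4 + 2 = 6222 (decimal)
Convert 0x1E35 (hexadecimal) → 1×4096 + 14×256 + 3×16 + 5 = 7733 (decimal)
Compare 6222 vs 7733: larger = 7733
7733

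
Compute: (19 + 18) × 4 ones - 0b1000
Convert 4 ones (place-value notation) → 4 (decimal)
Convert 0b1000 (binary) → 8 (decimal)
Expression in decimal: (19 + 18) × 4 - 8
Parentheses first: 19 + 18 = 37
Multiply: 37 × 4 = 148
Subtract: 148 - 8 = 140
140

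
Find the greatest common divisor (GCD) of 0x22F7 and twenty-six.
Convert 0x22F7 (hexadecimal) → 2×4096 + 2×256 + 15×16 + 7 = 8951 (decimal)
Convert twenty-six (English words) → 26 (decimal)
Compute gcd(8951, 26) = 1
1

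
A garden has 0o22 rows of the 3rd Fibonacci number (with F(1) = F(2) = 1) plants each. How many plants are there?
Convert the 3rd Fibonacci number (with F(1) = F(2) = 1) (Fibonacci index) → 1, 1, 2 → 2 (decimal)
Convert 0o22 (octal) → 2×8 + 2 = 18 (decimal)
Compute 2 × 18 = 36
36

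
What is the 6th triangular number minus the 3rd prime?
The 6th triangular number = 6×7/2 = 21
Convert the 3rd prime (prime index) → 5 (decimal)
Compute 21 - 5 = 16
16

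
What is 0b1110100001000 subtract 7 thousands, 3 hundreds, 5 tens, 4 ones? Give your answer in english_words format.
Convert 0b1110100001000 (binary) → 4096 + 2048 + 1024 + 256 + 8 = 7432 (decimal)
Convert 7 thousands, 3 hundreds, 5 tens, 4 ones (place-value notation) → 7×1000 + 3×100 + 5×10 + 4 = 7354 (decimal)
Compute 7432 - 7354 = 78
Convert 78 (decimal) → seventy-eight (English words)
seventy-eight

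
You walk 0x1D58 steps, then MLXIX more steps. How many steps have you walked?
Convert 0x1D58 (hexadecimal) → 1×4096 + 13×256 + 5×16 + 8 = 7512 (decimal)
Convert MLXIX (Roman numeral) → 1000 + 50 + 10 + 9 = 1069 (decimal)
Compute 7512 + 1069 = 8581
8581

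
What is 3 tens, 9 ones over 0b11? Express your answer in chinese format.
Convert 3 tens, 9 ones (place-value notation) → 3×10 + 9 = 39 (decimal)
Convert 0b11 (binary) → 2 + 1 = 3 (decimal)
Compute 39 ÷ 3 = 13
Convert 13 (decimal) → 13 = 1×10 + 3 → 十三 (Chinese numeral)
十三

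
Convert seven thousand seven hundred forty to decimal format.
Convert seven thousand seven hundred forty (English words) → 7×1000 + 7×100 + 40 = 7740 (decimal)
7740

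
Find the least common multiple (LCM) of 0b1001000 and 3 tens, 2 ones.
Convert 0b1001000 (binary) → 64 + 8 = 72 (decimal)
Convert 3 tens, 2 ones (place-value notation) → 3×10 + 2 = 32 (decimal)
Compute lcm(72, 32) = 288
288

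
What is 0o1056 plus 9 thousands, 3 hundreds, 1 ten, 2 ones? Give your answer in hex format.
Convert 0o1056 (octal) → 1×512 + 5×8 + 6 = 558 (decimal)
Convert 9 thousands, 3 hundreds, 1 ten, 2 ones (place-value notation) → 9×1000 + 3×100 + 1×10 + 2 = 9312 (decimal)
Compute 558 + 9312 = 9870
Convert 9870 (decimal) → 9870 = 2×4096 + 6×256 + 8×16 + 14 → 0x268E (hexadecimal)
0x268E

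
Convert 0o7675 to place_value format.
Convert 0o7675 (octal) → 7×512 + 6×64 + 7×8 + 5 = 4029 (decimal)
Convert 4029 (decimal) → 4029 = 4×1000 + 2×10 + 9 → 4 thousands, 2 tens, 9 ones (place-value notation)
4 thousands, 2 tens, 9 ones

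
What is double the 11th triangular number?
The 11th triangular number = 11×12/2 = 66
Compute 66 × 2 = 132
132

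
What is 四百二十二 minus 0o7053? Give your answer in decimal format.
Convert 四百二十二 (Chinese numeral) → 4×100 + 2×10 + 2 = 422 (decimal)
Convert 0o7053 (octal) → 7×512 + 5×8 + 3 = 3627 (decimal)
Compute 422 - 3627 = -3205
-3205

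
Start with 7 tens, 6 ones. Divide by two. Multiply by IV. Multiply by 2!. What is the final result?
Convert 7 tens, 6 ones (place-value notation) → 7×10 + 6 = 76 (decimal)
Start: 76
Convert two (English words) → 2 (decimal)
76 ÷ 2 = 38
Convert IV (Roman numeral) → 4 (decimal)
38 × 4 = 152
Convert 2! (factorial) → 2 (decimal)
152 × 2 = 304
304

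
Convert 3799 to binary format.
Convert 3799 (decimal) → 3799 = 2048 + 1024 + 512 + 128 + 64 + 16 + 4 + 2 + 1 → 0b111011010111 (binary)
0b111011010111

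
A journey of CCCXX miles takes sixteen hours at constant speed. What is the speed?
Convert CCCXX (Roman numeral) → 100 + 100 + 100 + 10 + 10 = 320 (decimal)
Convert sixteen (English words) → 16 (decimal)
Compute 320 ÷ 16 = 20
20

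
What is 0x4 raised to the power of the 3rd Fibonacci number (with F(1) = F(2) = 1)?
Convert 0x4 (hexadecimal) → 4 (decimal)
Convert the 3rd Fibonacci number (with F(1) = F(2) = 1) (Fibonacci index) → 1, 1, 2 → 2 (decimal)
Compute 4 ^ 2 = 16
16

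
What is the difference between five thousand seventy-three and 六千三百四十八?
Convert five thousand seventy-three (English words) → 5×1000 + 73 = 5073 (decimal)
Convert 六千三百四十八 (Chinese numeral) → 6×1000 + 3×100 + 4×10 + 8 = 6348 (decimal)
Difference: |5073 - 6348| = 1275
1275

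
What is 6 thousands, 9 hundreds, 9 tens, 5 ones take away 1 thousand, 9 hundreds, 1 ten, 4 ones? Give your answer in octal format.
Convert 6 thousands, 9 hundreds, 9 tens, 5 ones (place-value notation) → 6×1000 + 9×100 + 9×10 + 5 = 6995 (decimal)
Convert 1 thousand, 9 hundreds, 1 ten, 4 ones (place-value notation) → 1×1000 + 9×100 + 1×10 + 4 = 1914 (decimal)
Compute 6995 - 1914 = 5081
Convert 5081 (decimal) → 5081 = 1×4096 + 1×512 + 7×64 + 3×8 + 1 → 0o11731 (octal)
0o11731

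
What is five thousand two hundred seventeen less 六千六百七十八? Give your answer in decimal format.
Convert five thousand two hundred seventeen (English words) → 5×1000 + 2×100 + 17 = 5217 (decimal)
Convert 六千六百七十八 (Chinese numeral) → 6×1000 + 6×100 + 7×10 + 8 = 6678 (decimal)
Compute 5217 - 6678 = -1461
-1461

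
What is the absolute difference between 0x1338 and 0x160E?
Convert 0x1338 (hexadecimal) → 1×4096 + 3×256 + 3×16 + 8 = 4920 (decimal)
Convert 0x160E (hexadecimal) → 1×4096 + 6×256 + 14 = 5646 (decimal)
Compute |4920 - 5646| = 726
726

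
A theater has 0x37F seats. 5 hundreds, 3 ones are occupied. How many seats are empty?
Convert 0x37F (hexadecimal) → 3×256 + 7×16 + 15 = 895 (decimal)
Convert 5 hundreds, 3 ones (place-value notation) → 5×100 + 3 = 503 (decimal)
Compute 895 - 503 = 392
392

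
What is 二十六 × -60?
Convert 二十六 (Chinese numeral) → 2×10 + 6 = 26 (decimal)
Compute 26 × -60 = -1560
-1560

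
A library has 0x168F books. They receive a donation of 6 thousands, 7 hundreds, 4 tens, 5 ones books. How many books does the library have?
Convert 0x168F (hexadecimal) → 1×4096 + 6×256 + 8×16 + 15 = 5775 (decimal)
Convert 6 thousands, 7 hundreds, 4 tens, 5 ones (place-value notation) → 6×1000 + 7×100 + 4×10 + 5 = 6745 (decimal)
Compute 5775 + 6745 = 12520
12520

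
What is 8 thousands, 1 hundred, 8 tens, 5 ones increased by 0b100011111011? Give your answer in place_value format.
Convert 8 thousands, 1 hundred, 8 tens, 5 ones (place-value notation) → 8×1000 + 1×100 + 8×10 + 5 = 8185 (decimal)
Convert 0b100011111011 (binary) → 2048 + 128 + 64 + 32 + 16 + 8 + 2 + 1 = 2299 (decimal)
Compute 8185 + 2299 = 10484
Convert 10484 (decimal) → 10484 = 10×1000 + 4×100 + 8×10 + 4 → 10 thousands, 4 hundreds, 8 tens, 4 ones (place-value notation)
10 thousands, 4 hundreds, 8 tens, 4 ones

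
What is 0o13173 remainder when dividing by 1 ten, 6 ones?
Convert 0o13173 (octal) → 1×4096 + 3×512 + 1×64 + 7×8 + 3 = 5755 (decimal)
Convert 1 ten, 6 ones (place-value notation) → 1×10 + 6 = 16 (decimal)
Compute 5755 mod 16 = 11
11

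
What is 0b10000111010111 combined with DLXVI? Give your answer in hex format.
Convert 0b10000111010111 (binary) → 8192 + 256 + 128 + 64 + 16 + 4 + 2 + 1 = 8663 (decimal)
Convert DLXVI (Roman numeral) → 500 + 50 + 10 + 5 + 1 = 566 (decimal)
Compute 8663 + 566 = 9229
Convert 9229 (decimal) → 9229 = 2×4096 + 4×256 + 13 → 0x240D (hexadecimal)
0x240D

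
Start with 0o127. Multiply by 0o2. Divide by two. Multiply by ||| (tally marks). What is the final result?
Convert 0o127 (octal) → 1×64 + 2×8 + 7 = 87 (decimal)
Start: 87
Convert 0o2 (octal) → 2 (decimal)
87 × 2 = 174
Convert two (English words) → 2 (decimal)
174 ÷ 2 = 87
Convert ||| (tally marks) → 3 (decimal)
87 × 3 = 261
261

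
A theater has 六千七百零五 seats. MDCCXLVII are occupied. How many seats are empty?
Convert 六千七百零五 (Chinese numeral) → 6×1000 + 7×100 + 5 = 6705 (decimal)
Convert MDCCXLVII (Roman numeral) → 1000 + 500 + 100 + 100 + 40 + 5 + 1 + 1 = 1747 (decimal)
Compute 6705 - 1747 = 4958
4958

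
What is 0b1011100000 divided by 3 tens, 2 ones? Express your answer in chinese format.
Convert 0b1011100000 (binary) → 512 + 128 + 64 + 32 = 736 (decimal)
Convert 3 tens, 2 ones (place-value notation) → 3×10 + 2 = 32 (decimal)
Compute 736 ÷ 32 = 23
Convert 23 (decimal) → 23 = 2×10 + 3 → 二十三 (Chinese numeral)
二十三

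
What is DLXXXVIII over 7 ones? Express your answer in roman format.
Convert DLXXXVIII (Roman numeral) → 500 + 50 + 10 + 10 + 10 + 5 + 1 + 1 + 1 = 588 (decimal)
Convert 7 ones (place-value notation) → 7 (decimal)
Compute 588 ÷ 7 = 84
Convert 84 (decimal) → 84 = 50 + 10 + 10 + 10 + 4 → LXXXIV (Roman numeral)
LXXXIV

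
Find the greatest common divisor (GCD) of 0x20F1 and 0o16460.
Convert 0x20F1 (hexadecimal) → 2×4096 + 15×16 + 1 = 8433 (decimal)
Convert 0o16460 (octal) → 1×4096 + 6×512 + 4×64 + 6×8 = 7472 (decimal)
Compute gcd(8433, 7472) = 1
1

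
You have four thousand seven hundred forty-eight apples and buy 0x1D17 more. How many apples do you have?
Convert four thousand seven hundred forty-eight (English words) → 4×1000 + 7×100 + 48 = 4748 (decimal)
Convert 0x1D17 (hexadecimal) → 1×4096 + 13×256 + 1×16 + 7 = 7447 (decimal)
Compute 4748 + 7447 = 12195
12195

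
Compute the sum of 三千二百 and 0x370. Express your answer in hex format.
Convert 三千二百 (Chinese numeral) → 3×1000 + 2×100 = 3200 (decimal)
Convert 0x370 (hexadecimal) → 3×256 + 7×16 = 880 (decimal)
Compute 3200 + 880 = 4080
Convert 4080 (decimal) → 4080 = 15×256 + 15×16 → 0xFF0 (hexadecimal)
0xFF0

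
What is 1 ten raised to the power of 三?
Convert 1 ten (place-value notation) → 1×10 = 10 (decimal)
Convert 三 (Chinese numeral) → 3 (decimal)
Compute 10 ^ 3 = 1000
1000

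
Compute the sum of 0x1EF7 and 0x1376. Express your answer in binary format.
Convert 0x1EF7 (hexadecimal) → 1×4096 + 14×256 + 15×16 + 7 = 7927 (decimal)
Convert 0x1376 (hexadecimal) → 1×4096 + 3×256 + 7×16 + 6 = 4982 (decimal)
Compute 7927 + 4982 = 12909
Convert 12909 (decimal) → 12909 = 8192 + 4096 + 512 + 64 + 32 + 8 + 4 + 1 → 0b11001001101101 (binary)
0b11001001101101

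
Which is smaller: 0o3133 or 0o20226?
Convert 0o3133 (octal) → 3×512 + 1×64 + 3×8 + 3 = 1627 (decimal)
Convert 0o20226 (octal) → 2×4096 + 2×64 + 2×8 + 6 = 8342 (decimal)
Compare 1627 vs 8342: smaller = 1627
1627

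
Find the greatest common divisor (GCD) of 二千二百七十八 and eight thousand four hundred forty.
Convert 二千二百七十八 (Chinese numeral) → 2×1000 + 2×100 + 7×10 + 8 = 2278 (decimal)
Convert eight thousand four hundred forty (English words) → 8×1000 + 4×100 + 40 = 8440 (decimal)
Compute gcd(2278, 8440) = 2
2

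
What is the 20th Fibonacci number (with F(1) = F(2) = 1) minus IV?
The 20th Fibonacci number (with F(1) = F(2) = 1) = 6765
Convert IV (Roman numeral) → 4 (decimal)
Compute 6765 - 4 = 6761
6761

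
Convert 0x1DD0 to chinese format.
Convert 0x1DD0 (hexadecimal) → 1×4096 + 13×256 + 13×16 = 7632 (decimal)
Convert 7632 (decimal) → 7632 = 7×1000 + 6×100 + 3×10 + 2 → 七千六百三十二 (Chinese numeral)
七千六百三十二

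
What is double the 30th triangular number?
The 30th triangular number = 30×31/2 = 465
Compute 465 × 2 = 930
930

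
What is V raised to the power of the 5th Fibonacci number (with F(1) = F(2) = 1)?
Convert V (Roman numeral) → 5 (decimal)
Convert the 5th Fibonacci number (with F(1) = F(2) = 1) (Fibonacci index) → 1, 1, 2, 3, 5 → 5 (decimal)
Compute 5 ^ 5 = 3125
3125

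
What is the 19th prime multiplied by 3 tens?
Convert the 19th prime (prime index) → 67 (decimal)
Convert 3 tens (place-value notation) → 3×10 = 30 (decimal)
Compute 67 × 30 = 2010
2010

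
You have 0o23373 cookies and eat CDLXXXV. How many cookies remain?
Convert 0o23373 (octal) → 2×4096 + 3×512 + 3×64 + 7×8 + 3 = 9979 (decimal)
Convert CDLXXXV (Roman numeral) → 400 + 50 + 10 + 10 + 10 + 5 = 485 (decimal)
Compute 9979 - 485 = 9494
9494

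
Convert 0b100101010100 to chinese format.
Convert 0b100101010100 (binary) → 2048 + 256 + 64 + 16 + 4 = 2388 (decimal)
Convert 2388 (decimal) → 2388 = 2×1000 + 3×100 + 8×10 + 8 → 二千三百八十八 (Chinese numeral)
二千三百八十八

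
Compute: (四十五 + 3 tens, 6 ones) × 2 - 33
Convert 四十五 (Chinese numeral) → 4×10 + 5 = 45 (decimal)
Convert 3 tens, 6 ones (place-value notation) → 3×10 + 6 = 36 (decimal)
Expression in decimal: (45 + 36) × 2 - 33
Parentheses first: 45 + 36 = 81
Multiply: 81 × 2 = 162
Subtract: 162 - 33 = 129
129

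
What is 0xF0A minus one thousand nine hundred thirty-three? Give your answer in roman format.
Convert 0xF0A (hexadecimal) → 15×256 + 10 = 3850 (decimal)
Convert one thousand nine hundred thirty-three (English words) → 1×1000 + 9×100 + 33 = 1933 (decimal)
Compute 3850 - 1933 = 1917
Convert 1917 (decimal) → 1917 = 1000 + 900 + 10 + 5 + 1 + 1 → MCMXVII (Roman numeral)
MCMXVII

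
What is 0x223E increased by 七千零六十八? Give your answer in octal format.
Convert 0x223E (hexadecimal) → 2×4096 + 2×256 + 3×16 + 14 = 8766 (decimal)
Convert 七千零六十八 (Chinese numeral) → 7×1000 + 6×10 + 8 = 7068 (decimal)
Compute 8766 + 7068 = 15834
Convert 15834 (decimal) → 15834 = 3×4096 + 6×512 + 7×64 + 3×8 + 2 → 0o36732 (octal)
0o36732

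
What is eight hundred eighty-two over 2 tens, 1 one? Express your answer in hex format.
Convert eight hundred eighty-two (English words) → 8×100 + 82 = 882 (decimal)
Convert 2 tens, 1 one (place-value notation) → 2×10 + 1 = 21 (decimal)
Compute 882 ÷ 21 = 42
Convert 42 (decimal) → 42 = 2×16 + 10 → 0x2A (hexadecimal)
0x2A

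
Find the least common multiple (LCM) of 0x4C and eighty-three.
Convert 0x4C (hexadecimal) → 4×16 + 12 = 76 (decimal)
Convert eighty-three (English words) → 83 (decimal)
Compute lcm(76, 83) = 6308
6308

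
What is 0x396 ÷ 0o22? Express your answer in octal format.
Convert 0x396 (hexadecimal) → 3×256 + 9×16 + 6 = 918 (decimal)
Convert 0o22 (octal) → 2×8 + 2 = 18 (decimal)
Compute 918 ÷ 18 = 51
Convert 51 (decimal) → 51 = 6×8 + 3 → 0o63 (octal)
0o63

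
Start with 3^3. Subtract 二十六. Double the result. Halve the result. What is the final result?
Convert 3^3 (power) → 27 (decimal)
Start: 27
Convert 二十六 (Chinese numeral) → 2×10 + 6 = 26 (decimal)
27 - 26 = 1
1 × 2 = 2
2 ÷ 2 = 1
1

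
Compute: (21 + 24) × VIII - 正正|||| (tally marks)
Convert VIII (Roman numeral) → 5 + 1 + 1 + 1 = 8 (decimal)
Convert 正正|||| (tally marks) → 5 + 5 + 4 = 14 (decimal)
Expression in decimal: (21 + 24) × 8 - 14
Parentheses first: 21 + 24 = 45
Multiply: 45 × 8 = 360
Subtract: 360 - 14 = 346
346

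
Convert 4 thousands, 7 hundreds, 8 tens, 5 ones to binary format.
Convert 4 thousands, 7 hundreds, 8 tens, 5 ones (place-value notation) → 4×1000 + 7×100 + 8×10 + 5 = 4785 (decimal)
Convert 4785 (decimal) → 4785 = 4096 + 512 + 128 + 32 + 16 + 1 → 0b1001010110001 (binary)
0b1001010110001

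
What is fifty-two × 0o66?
Convert fifty-two (English words) → 52 (decimal)
Convert 0o66 (octal) → 6×8 + 6 = 54 (decimal)
Compute 52 × 54 = 2808
2808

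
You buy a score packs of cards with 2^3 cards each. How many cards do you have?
Convert 2^3 (power) → 8 (decimal)
Convert a score (colloquial) → 20 (decimal)
Compute 8 × 20 = 160
160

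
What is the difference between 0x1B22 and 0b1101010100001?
Convert 0x1B22 (hexadecimal) → 1×4096 + 11×256 + 2×16 + 2 = 6946 (decimal)
Convert 0b1101010100001 (binary) → 4096 + 2048 + 512 + 128 + 32 + 1 = 6817 (decimal)
Difference: |6946 - 6817| = 129
129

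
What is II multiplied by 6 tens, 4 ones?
Convert II (Roman numeral) → 1 + 1 = 2 (decimal)
Convert 6 tens, 4 ones (place-value notation) → 6×10 + 4 = 64 (decimal)
Compute 2 × 64 = 128
128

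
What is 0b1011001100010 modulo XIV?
Convert 0b1011001100010 (binary) → 4096 + 1024 + 512 + 64 + 32 + 2 = 5730 (decimal)
Convert XIV (Roman numeral) → 10 + 4 = 14 (decimal)
Compute 5730 mod 14 = 4
4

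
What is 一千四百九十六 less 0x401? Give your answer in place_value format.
Convert 一千四百九十六 (Chinese numeral) → 1×1000 + 4×100 + 9×10 + 6 = 1496 (decimal)
Convert 0x401 (hexadecimal) → 4×256 + 1 = 1025 (decimal)
Compute 1496 - 1025 = 471
Convert 471 (decimal) → 471 = 4×100 + 7×10 + 1 → 4 hundreds, 7 tens, 1 one (place-value notation)
4 hundreds, 7 tens, 1 one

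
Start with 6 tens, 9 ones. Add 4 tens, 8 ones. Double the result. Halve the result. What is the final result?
Convert 6 tens, 9 ones (place-value notation) → 6×10 + 9 = 69 (decimal)
Start: 69
Convert 4 tens, 8 ones (place-value notation) → 4×10 + 8 = 48 (decimal)
69 + 48 = 117
117 × 2 = 234
234 ÷ 2 = 117
117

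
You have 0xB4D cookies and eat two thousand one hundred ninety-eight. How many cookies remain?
Convert 0xB4D (hexadecimal) → 11×256 + 4×16 + 13 = 2893 (decimal)
Convert two thousand one hundred ninety-eight (English words) → 2×1000 + 1×100 + 98 = 2198 (decimal)
Compute 2893 - 2198 = 695
695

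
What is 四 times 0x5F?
Convert 四 (Chinese numeral) → 4 (decimal)
Convert 0x5F (hexadecimal) → 5×16 + 15 = 95 (decimal)
Compute 4 × 95 = 380
380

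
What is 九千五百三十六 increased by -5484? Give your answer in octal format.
Convert 九千五百三十六 (Chinese numeral) → 9×1000 + 5×100 + 3×10 + 6 = 9536 (decimal)
Compute 9536 + -5484 = 4052
Convert 4052 (decimal) → 4052 = 7×512 + 7×64 + 2×8 + 4 → 0o7724 (octal)
0o7724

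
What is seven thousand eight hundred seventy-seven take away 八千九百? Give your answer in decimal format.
Convert seven thousand eight hundred seventy-seven (English words) → 7×1000 + 8×100 + 77 = 7877 (decimal)
Convert 八千九百 (Chinese numeral) → 8×1000 + 9×100 = 8900 (decimal)
Compute 7877 - 8900 = -1023
-1023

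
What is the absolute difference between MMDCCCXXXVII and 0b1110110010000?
Convert MMDCCCXXXVII (Roman numeral) → 1000 + 1000 + 500 + 100 + 100 + 100 + 10 + 10 + 10 + 5 + 1 + 1 = 2837 (decimal)
Convert 0b1110110010000 (binary) → 4096 + 2048 + 1024 + 256 + 128 + 16 = 7568 (decimal)
Compute |2837 - 7568| = 4731
4731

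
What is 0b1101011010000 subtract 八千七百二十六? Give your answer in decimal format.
Convert 0b1101011010000 (binary) → 4096 + 2048 + 512 + 128 + 64 + 16 = 6864 (decimal)
Convert 八千七百二十六 (Chinese numeral) → 8×1000 + 7×100 + 2×10 + 6 = 8726 (decimal)
Compute 6864 - 8726 = -1862
-1862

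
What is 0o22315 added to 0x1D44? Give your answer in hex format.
Convert 0o22315 (octal) → 2×4096 + 2×512 + 3×64 + 1×8 + 5 = 9421 (decimal)
Convert 0x1D44 (hexadecimal) → 1×4096 + 13×256 + 4×16 + 4 = 7492 (decimal)
Compute 9421 + 7492 = 16913
Convert 16913 (decimal) → 16913 = 4×4096 + 2×256 + 1×16 + 1 → 0x4211 (hexadecimal)
0x4211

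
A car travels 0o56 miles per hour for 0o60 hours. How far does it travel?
Convert 0o56 (octal) → 5×8 + 6 = 46 (decimal)
Convert 0o60 (octal) → 6×8 = 48 (decimal)
Compute 46 × 48 = 2208
2208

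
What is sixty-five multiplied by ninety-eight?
Convert sixty-five (English words) → 65 (decimal)
Convert ninety-eight (English words) → 98 (decimal)
Compute 65 × 98 = 6370
6370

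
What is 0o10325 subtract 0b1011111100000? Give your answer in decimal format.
Convert 0o10325 (octal) → 1×4096 + 3×64 + 2×8 + 5 = 4309 (decimal)
Convert 0b1011111100000 (binary) → 4096 + 1024 + 512 + 256 + 128 + 64 + 32 = 6112 (decimal)
Compute 4309 - 6112 = -1803
-1803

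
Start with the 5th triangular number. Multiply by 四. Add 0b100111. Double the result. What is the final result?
Convert the 5th triangular number (triangular index) → 5×6/2 = 15 (decimal)
Start: 15
Convert 四 (Chinese numeral) → 4 (decimal)
15 × 4 = 60
Convert 0b100111 (binary) → 32 + 4 + 2 + 1 = 39 (decimal)
60 + 39 = 99
99 × 2 = 198
198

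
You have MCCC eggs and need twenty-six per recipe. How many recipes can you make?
Convert MCCC (Roman numeral) → 1000 + 100 + 100 + 100 = 1300 (decimal)
Convert twenty-six (English words) → 26 (decimal)
Compute 1300 ÷ 26 = 50
50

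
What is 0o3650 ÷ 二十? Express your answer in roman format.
Convert 0o3650 (octal) → 3×512 + 6×64 + 5×8 = 1960 (decimal)
Convert 二十 (Chinese numeral) → 2×10 = 20 (decimal)
Compute 1960 ÷ 20 = 98
Convert 98 (decimal) → 98 = 90 + 5 + 1 + 1 + 1 → XCVIII (Roman numeral)
XCVIII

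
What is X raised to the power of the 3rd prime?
Convert X (Roman numeral) → 10 (decimal)
Convert the 3rd prime (prime index) → 5 (decimal)
Compute 10 ^ 5 = 100000
100000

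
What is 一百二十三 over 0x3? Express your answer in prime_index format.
Convert 一百二十三 (Chinese numeral) → 1×100 + 2×10 + 3 = 123 (decimal)
Convert 0x3 (hexadecimal) → 3 (decimal)
Compute 123 ÷ 3 = 41
Convert 41 (decimal) → the 13th prime (prime index)
the 13th prime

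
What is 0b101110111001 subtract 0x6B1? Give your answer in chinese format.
Convert 0b101110111001 (binary) → 2048 + 512 + 256 + 128 + 32 + 16 + 8 + 1 = 3001 (decimal)
Convert 0x6B1 (hexadecimal) → 6×256 + 11×16 + 1 = 1713 (decimal)
Compute 3001 - 1713 = 1288
Convert 1288 (decimal) → 1288 = 1×1000 + 2×100 + 8×10 + 8 → 一千二百八十八 (Chinese numeral)
一千二百八十八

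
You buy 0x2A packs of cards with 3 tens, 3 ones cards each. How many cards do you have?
Convert 3 tens, 3 ones (place-value notation) → 3×10 + 3 = 33 (decimal)
Convert 0x2A (hexadecimal) → 2×16 + 10 = 42 (decimal)
Compute 33 × 42 = 1386
1386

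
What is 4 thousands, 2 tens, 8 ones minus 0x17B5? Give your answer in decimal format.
Convert 4 thousands, 2 tens, 8 ones (place-value notation) → 4×1000 + 2×10 + 8 = 4028 (decimal)
Convert 0x17B5 (hexadecimal) → 1×4096 + 7×256 + 11×16 + 5 = 6069 (decimal)
Compute 4028 - 6069 = -2041
-2041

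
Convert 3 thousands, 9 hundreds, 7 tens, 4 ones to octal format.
Convert 3 thousands, 9 hundreds, 7 tens, 4 ones (place-value notation) → 3×1000 + 9×100 + 7×10 + 4 = 3974 (decimal)
Convert 3974 (decimal) → 3974 = 7×512 + 6×64 + 6 → 0o7606 (octal)
0o7606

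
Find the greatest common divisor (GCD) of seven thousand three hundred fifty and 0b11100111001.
Convert seven thousand three hundred fifty (English words) → 7×1000 + 3×100 + 50 = 7350 (decimal)
Convert 0b11100111001 (binary) → 1024 + 512 + 256 + 32 + 16 + 8 + 1 = 1849 (decimal)
Compute gcd(7350, 1849) = 1
1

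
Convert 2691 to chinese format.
Convert 2691 (decimal) → 2691 = 2×1000 + 6×100 + 9×10 + 1 → 二千六百九十一 (Chinese numeral)
二千六百九十一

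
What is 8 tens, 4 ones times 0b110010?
Convert 8 tens, 4 ones (place-value notation) → 8×10 + 4 = 84 (decimal)
Convert 0b110010 (binary) → 32 + 16 + 2 = 50 (decimal)
Compute 84 × 50 = 4200
4200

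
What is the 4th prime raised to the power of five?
Convert the 4th prime (prime index) → 7 (decimal)
Convert five (English words) → 5 (decimal)
Compute 7 ^ 5 = 16807
16807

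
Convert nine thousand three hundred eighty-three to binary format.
Convert nine thousand three hundred eighty-three (English words) → 9×1000 + 3×100 + 83 = 9383 (decimal)
Convert 9383 (decimal) → 9383 = 8192 + 1024 + 128 + 32 + 4 + 2 + 1 → 0b10010010100111 (binary)
0b10010010100111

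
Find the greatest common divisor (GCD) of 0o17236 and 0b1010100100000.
Convert 0o17236 (octal) → 1×4096 + 7×512 + 2×64 + 3×8 + 6 = 7838 (decimal)
Convert 0b1010100100000 (binary) → 4096 + 1024 + 256 + 32 = 5408 (decimal)
Compute gcd(7838, 5408) = 2
2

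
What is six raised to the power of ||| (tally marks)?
Convert six (English words) → 6 (decimal)
Convert ||| (tally marks) → 3 (decimal)
Compute 6 ^ 3 = 216
216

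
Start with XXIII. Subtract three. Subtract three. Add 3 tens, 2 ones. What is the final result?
Convert XXIII (Roman numeral) → 10 + 10 + 1 + 1 + 1 = 23 (decimal)
Start: 23
Convert three (English words) → 3 (decimal)
23 - 3 = 20
Convert three (English words) → 3 (decimal)
20 - 3 = 17
Convert 3 tens, 2 ones (place-value notation) → 3×10 + 2 = 32 (decimal)
17 + 32 = 49
49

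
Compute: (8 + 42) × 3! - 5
Convert 3! (factorial) → 6 (decimal)
Expression in decimal: (8 + 42) × 6 - 5
Parentheses first: 8 + 42 = 50
Multiply: 50 × 6 = 300
Subtract: 300 - 5 = 295
295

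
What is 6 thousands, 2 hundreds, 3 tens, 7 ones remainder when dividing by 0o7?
Convert 6 thousands, 2 hundreds, 3 tens, 7 ones (place-value notation) → 6×1000 + 2×100 + 3×10 + 7 = 6237 (decimal)
Convert 0o7 (octal) → 7 (decimal)
Compute 6237 mod 7 = 0
0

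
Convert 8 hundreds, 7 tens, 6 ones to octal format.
Convert 8 hundreds, 7 tens, 6 ones (place-value notation) → 8×100 + 7×10 + 6 = 876 (decimal)
Convert 876 (decimal) → 876 = 1×512 + 5×64 + 5×8 + 4 → 0o1554 (octal)
0o1554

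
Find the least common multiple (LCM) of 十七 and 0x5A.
Convert 十七 (Chinese numeral) → 1×10 + 7 = 17 (decimal)
Convert 0x5A (hexadecimal) → 5×16 + 10 = 90 (decimal)
Compute lcm(17, 90) = 1530
1530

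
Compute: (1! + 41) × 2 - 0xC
Convert 1! (factorial) → 1 (decimal)
Convert 0xC (hexadecimal) → 12 (decimal)
Expression in decimal: (1 + 41) × 2 - 12
Parentheses first: 1 + 41 = 42
Multiply: 42 × 2 = 84
Subtract: 84 - 12 = 72
72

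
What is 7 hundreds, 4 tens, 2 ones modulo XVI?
Convert 7 hundreds, 4 tens, 2 ones (place-value notation) → 7×100 + 4×10 + 2 = 742 (decimal)
Convert XVI (Roman numeral) → 10 + 5 + 1 = 16 (decimal)
Compute 742 mod 16 = 6
6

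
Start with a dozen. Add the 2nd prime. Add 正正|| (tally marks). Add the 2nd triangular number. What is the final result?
Convert a dozen (colloquial) → 12 (decimal)
Start: 12
Convert the 2nd prime (prime index) → 3 (decimal)
12 + 3 = 15
Convert 正正|| (tally marks) → 5 + 5 + 2 = 12 (decimal)
15 + 12 = 27
Convert the 2nd triangular number (triangular index) → 2×3/2 = 3 (decimal)
27 + 3 = 30
30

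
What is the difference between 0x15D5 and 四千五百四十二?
Convert 0x15D5 (hexadecimal) → 1×4096 + 5×256 + 13×16 + 5 = 5589 (decimal)
Convert 四千五百四十二 (Chinese numeral) → 4×1000 + 5×100 + 4×10 + 2 = 4542 (decimal)
Difference: |5589 - 4542| = 1047
1047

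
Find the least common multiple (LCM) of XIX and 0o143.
Convert XIX (Roman numeral) → 10 + 9 = 19 (decimal)
Convert 0o143 (octal) → 1×64 + 4×8 + 3 = 99 (decimal)
Compute lcm(19, 99) = 1881
1881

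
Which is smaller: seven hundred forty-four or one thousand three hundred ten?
Convert seven hundred forty-four (English words) → 7×100 + 44 = 744 (decimal)
Convert one thousand three hundred ten (English words) → 1×1000 + 3×100 + 10 = 1310 (decimal)
Compare 744 vs 1310: smaller = 744
744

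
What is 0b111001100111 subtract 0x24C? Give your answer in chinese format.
Convert 0b111001100111 (binary) → 2048 + 1024 + 512 + 64 + 32 + 4 + 2 + 1 = 3687 (decimal)
Convert 0x24C (hexadecimal) → 2×256 + 4×16 + 12 = 588 (decimal)
Compute 3687 - 588 = 3099
Convert 3099 (decimal) → 3099 = 3×1000 + 9×10 + 9 → 三千零九十九 (Chinese numeral)
三千零九十九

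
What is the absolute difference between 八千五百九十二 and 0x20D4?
Convert 八千五百九十二 (Chinese numeral) → 8×1000 + 5×100 + 9×10 + 2 = 8592 (decimal)
Convert 0x20D4 (hexadecimal) → 2×4096 + 13×16 + 4 = 8404 (decimal)
Compute |8592 - 8404| = 188
188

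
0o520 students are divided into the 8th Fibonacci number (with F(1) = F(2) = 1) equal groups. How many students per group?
Convert 0o520 (octal) → 5×64 + 2×8 = 336 (decimal)
Convert the 8th Fibonacci number (with F(1) = F(2) = 1) (Fibonacci index) → 1, 1, 2, 3, 5, 8, 13, 21 → 21 (decimal)
Compute 336 ÷ 21 = 16
16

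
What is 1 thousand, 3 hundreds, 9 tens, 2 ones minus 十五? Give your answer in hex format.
Convert 1 thousand, 3 hundreds, 9 tens, 2 ones (place-value notation) → 1×1000 + 3×100 + 9×10 + 2 = 1392 (decimal)
Convert 十五 (Chinese numeral) → 1×10 + 5 = 15 (decimal)
Compute 1392 - 15 = 1377
Convert 1377 (decimal) → 1377 = 5×256 + 6×16 + 1 → 0x561 (hexadecimal)
0x561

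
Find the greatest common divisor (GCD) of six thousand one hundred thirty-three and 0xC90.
Convert six thousand one hundred thirty-three (English words) → 6×1000 + 1×100 + 33 = 6133 (decimal)
Convert 0xC90 (hexadecimal) → 12×256 + 9×16 = 3216 (decimal)
Compute gcd(6133, 3216) = 1
1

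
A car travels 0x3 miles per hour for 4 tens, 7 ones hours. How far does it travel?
Convert 0x3 (hexadecimal) → 3 (decimal)
Convert 4 tens, 7 ones (place-value notation) → 4×10 + 7 = 47 (decimal)
Compute 3 × 47 = 141
141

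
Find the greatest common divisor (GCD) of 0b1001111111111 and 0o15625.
Convert 0b1001111111111 (binary) → 4096 + 512 + 256 + 128 + 64 + 32 + 16 + 8 + 4 + 2 + 1 = 5119 (decimal)
Convert 0o15625 (octal) → 1×4096 + 5×512 + 6×64 + 2×8 + 5 = 7061 (decimal)
Compute gcd(5119, 7061) = 1
1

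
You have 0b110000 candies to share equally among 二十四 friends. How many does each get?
Convert 0b110000 (binary) → 32 + 16 = 48 (decimal)
Convert 二十四 (Chinese numeral) → 2×10 + 4 = 24 (decimal)
Compute 48 ÷ 24 = 2
2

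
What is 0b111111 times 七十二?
Convert 0b111111 (binary) → 32 + 16 + 8 + 4 + 2 + 1 = 63 (decimal)
Convert 七十二 (Chinese numeral) → 7×10 + 2 = 72 (decimal)
Compute 63 × 72 = 4536
4536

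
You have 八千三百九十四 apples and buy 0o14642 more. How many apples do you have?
Convert 八千三百九十四 (Chinese numeral) → 8×1000 + 3×100 + 9×10 + 4 = 8394 (decimal)
Convert 0o14642 (octal) → 1×4096 + 4×512 + 6×64 + 4×8 + 2 = 6562 (decimal)
Compute 8394 + 6562 = 14956
14956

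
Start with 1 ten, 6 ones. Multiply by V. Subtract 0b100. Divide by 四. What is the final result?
Convert 1 ten, 6 ones (place-value notation) → 1×10 + 6 = 16 (decimal)
Start: 16
Convert V (Roman numeral) → 5 (decimal)
16 × 5 = 80
Convert 0b100 (binary) → 4 (decimal)
80 - 4 = 76
Convert 四 (Chinese numeral) → 4 (decimal)
76 ÷ 4 = 19
19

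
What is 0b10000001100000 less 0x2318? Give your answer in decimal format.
Convert 0b10000001100000 (binary) → 8192 + 64 + 32 = 8288 (decimal)
Convert 0x2318 (hexadecimal) → 2×4096 + 3×256 + 1×16 + 8 = 8984 (decimal)
Compute 8288 - 8984 = -696
-696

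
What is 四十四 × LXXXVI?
Convert 四十四 (Chinese numeral) → 4×10 + 4 = 44 (decimal)
Convert LXXXVI (Roman numeral) → 50 + 10 + 10 + 10 + 5 + 1 = 86 (decimal)
Compute 44 × 86 = 3784
3784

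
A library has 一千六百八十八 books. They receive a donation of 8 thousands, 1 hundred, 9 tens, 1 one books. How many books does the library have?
Convert 一千六百八十八 (Chinese numeral) → 1×1000 + 6×100 + 8×10 + 8 = 1688 (decimal)
Convert 8 thousands, 1 hundred, 9 tens, 1 one (place-value notation) → 8×1000 + 1×100 + 9×10 + 1 = 8191 (decimal)
Compute 1688 + 8191 = 9879
9879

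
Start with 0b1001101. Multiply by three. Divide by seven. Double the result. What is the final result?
Convert 0b1001101 (binary) → 64 + 8 + 4 + 1 = 77 (decimal)
Start: 77
Convert three (English words) → 3 (decimal)
77 × 3 = 231
Convert seven (English words) → 7 (decimal)
231 ÷ 7 = 33
33 × 2 = 66
66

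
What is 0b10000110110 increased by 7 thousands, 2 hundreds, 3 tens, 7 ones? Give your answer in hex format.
Convert 0b10000110110 (binary) → 1024 + 32 + 16 + 4 + 2 = 1078 (decimal)
Convert 7 thousands, 2 hundreds, 3 tens, 7 ones (place-value notation) → 7×1000 + 2×100 + 3×10 + 7 = 7237 (decimal)
Compute 1078 + 7237 = 8315
Convert 8315 (decimal) → 8315 = 2×4096 + 7×16 + 11 → 0x207B (hexadecimal)
0x207B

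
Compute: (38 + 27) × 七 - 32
Convert 七 (Chinese numeral) → 7 (decimal)
Expression in decimal: (38 + 27) × 7 - 32
Parentheses first: 38 + 27 = 65
Multiply: 65 × 7 = 455
Subtract: 455 - 32 = 423
423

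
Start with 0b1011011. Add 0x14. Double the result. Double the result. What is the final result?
Convert 0b1011011 (binary) → 64 + 16 + 8 + 2 + 1 = 91 (decimal)
Start: 91
Convert 0x14 (hexadecimal) → 1×16 + 4 = 20 (decimal)
91 + 20 = 111
111 × 2 = 222
222 × 2 = 444
444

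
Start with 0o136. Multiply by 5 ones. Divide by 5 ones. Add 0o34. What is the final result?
Convert 0o136 (octal) → 1×64 + 3×8 + 6 = 94 (decimal)
Start: 94
Convert 5 ones (place-value notation) → 5 (decimal)
94 × 5 = 470
Convert 5 ones (place-value notation) → 5 (decimal)
470 ÷ 5 = 94
Convert 0o34 (octal) → 3×8 + 4 = 28 (decimal)
94 + 28 = 122
122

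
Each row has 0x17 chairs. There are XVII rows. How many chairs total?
Convert 0x17 (hexadecimal) → 1×16 + 7 = 23 (decimal)
Convert XVII (Roman numeral) → 10 + 5 + 1 + 1 = 17 (decimal)
Compute 23 × 17 = 391
391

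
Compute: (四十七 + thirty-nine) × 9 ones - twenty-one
Convert 四十七 (Chinese numeral) → 4×10 + 7 = 47 (decimal)
Convert thirty-nine (English words) → 39 (decimal)
Convert 9 ones (place-value notation) → 9 (decimal)
Convert twenty-one (English words) → 21 (decimal)
Expression in decimal: (47 + 39) × 9 - 21
Parentheses first: 47 + 39 = 86
Multiply: 86 × 9 = 774
Subtract: 774 - 21 = 753
753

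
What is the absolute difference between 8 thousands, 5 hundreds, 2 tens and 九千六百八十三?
Convert 8 thousands, 5 hundreds, 2 tens (place-value notation) → 8×1000 + 5×100 + 2×10 = 8520 (decimal)
Convert 九千六百八十三 (Chinese numeral) → 9×1000 + 6×100 + 8×10 + 3 = 9683 (decimal)
Compute |8520 - 9683| = 1163
1163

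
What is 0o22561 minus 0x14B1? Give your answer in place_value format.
Convert 0o22561 (octal) → 2×4096 + 2×512 + 5×64 + 6×8 + 1 = 9585 (decimal)
Convert 0x14B1 (hexadecimal) → 1×4096 + 4×256 + 11×16 + 1 = 5297 (decimal)
Compute 9585 - 5297 = 4288
Convert 4288 (decimal) → 4288 = 4×1000 + 2×100 + 8×10 + 8 → 4 thousands, 2 hundreds, 8 tens, 8 ones (place-value notation)
4 thousands, 2 hundreds, 8 tens, 8 ones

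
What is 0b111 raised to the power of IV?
Convert 0b111 (binary) → 4 + 2 + 1 = 7 (decimal)
Convert IV (Roman numeral) → 4 (decimal)
Compute 7 ^ 4 = 2401
2401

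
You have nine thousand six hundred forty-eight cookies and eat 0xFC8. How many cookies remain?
Convert nine thousand six hundred forty-eight (English words) → 9×1000 + 6×100 + 48 = 9648 (decimal)
Convert 0xFC8 (hexadecimal) → 15×256 + 12×16 + 8 = 4040 (decimal)
Compute 9648 - 4040 = 5608
5608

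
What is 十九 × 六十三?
Convert 十九 (Chinese numeral) → 1×10 + 9 = 19 (decimal)
Convert 六十三 (Chinese numeral) → 6×10 + 3 = 63 (decimal)
Compute 19 × 63 = 1197
1197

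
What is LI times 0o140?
Convert LI (Roman numeral) → 50 + 1 = 51 (decimal)
Convert 0o140 (octal) → 1×64 + 4×8 = 96 (decimal)
Compute 51 × 96 = 4896
4896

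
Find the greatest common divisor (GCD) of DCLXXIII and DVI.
Convert DCLXXIII (Roman numeral) → 500 + 100 + 50 + 10 + 10 + 1 + 1 + 1 = 673 (decimal)
Convert DVI (Roman numeral) → 500 + 5 + 1 = 506 (decimal)
Compute gcd(673, 506) = 1
1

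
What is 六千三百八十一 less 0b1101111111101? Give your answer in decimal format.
Convert 六千三百八十一 (Chinese numeral) → 6×1000 + 3×100 + 8×10 + 1 = 6381 (decimal)
Convert 0b1101111111101 (binary) → 4096 + 2048 + 512 + 256 + 128 + 64 + 32 + 16 + 8 + 4 + 1 = 7165 (decimal)
Compute 6381 - 7165 = -784
-784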